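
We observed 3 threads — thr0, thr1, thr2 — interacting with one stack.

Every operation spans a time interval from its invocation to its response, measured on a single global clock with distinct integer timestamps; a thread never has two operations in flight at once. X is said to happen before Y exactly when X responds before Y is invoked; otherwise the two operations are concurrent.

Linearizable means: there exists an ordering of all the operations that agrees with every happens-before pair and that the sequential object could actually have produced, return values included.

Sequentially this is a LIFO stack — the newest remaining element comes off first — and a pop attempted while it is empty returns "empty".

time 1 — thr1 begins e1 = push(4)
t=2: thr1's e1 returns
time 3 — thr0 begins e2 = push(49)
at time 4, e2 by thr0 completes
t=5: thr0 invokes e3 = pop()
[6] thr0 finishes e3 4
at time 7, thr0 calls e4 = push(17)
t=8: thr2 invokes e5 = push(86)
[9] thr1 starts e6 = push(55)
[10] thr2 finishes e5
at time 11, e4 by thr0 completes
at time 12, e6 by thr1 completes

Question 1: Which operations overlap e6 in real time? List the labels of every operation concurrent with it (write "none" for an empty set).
Answer: e4, e5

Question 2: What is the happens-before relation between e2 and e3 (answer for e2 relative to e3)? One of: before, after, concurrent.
Answer: before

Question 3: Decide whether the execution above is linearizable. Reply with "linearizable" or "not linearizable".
through event 5 a valid linearization exists; event 6 (e3 responding at time 6) ends that
a single order respects real time; the 3 completed stack operations fail replay along it
for example e1, e2, e3 fails at step 3: e3 pop() → 4 is not legal there

not linearizable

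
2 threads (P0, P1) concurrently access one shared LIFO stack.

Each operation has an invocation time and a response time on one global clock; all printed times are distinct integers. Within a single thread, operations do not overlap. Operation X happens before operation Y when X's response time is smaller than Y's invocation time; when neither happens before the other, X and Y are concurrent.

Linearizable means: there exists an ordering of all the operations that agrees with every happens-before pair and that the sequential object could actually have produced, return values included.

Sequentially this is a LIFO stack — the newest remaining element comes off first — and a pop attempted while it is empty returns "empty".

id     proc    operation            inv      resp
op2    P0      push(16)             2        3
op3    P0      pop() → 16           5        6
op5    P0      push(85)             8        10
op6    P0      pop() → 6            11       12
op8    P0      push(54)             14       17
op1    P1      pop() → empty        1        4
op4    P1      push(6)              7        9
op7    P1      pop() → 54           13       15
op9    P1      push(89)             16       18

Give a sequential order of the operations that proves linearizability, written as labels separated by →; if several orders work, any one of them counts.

step 1: op1 pop() → empty — stack <>
step 2: op2 push(16) — stack <16>
step 3: op3 pop() → 16 — stack <>
step 4: op5 push(85) — stack <85>
step 5: op4 push(6) — stack <85,6>
step 6: op6 pop() → 6 — stack <85>
step 7: op8 push(54) — stack <85,54>
step 8: op7 pop() → 54 — stack <85>
step 9: op9 push(89) — stack <85,89>

op1 → op2 → op3 → op5 → op4 → op6 → op8 → op7 → op9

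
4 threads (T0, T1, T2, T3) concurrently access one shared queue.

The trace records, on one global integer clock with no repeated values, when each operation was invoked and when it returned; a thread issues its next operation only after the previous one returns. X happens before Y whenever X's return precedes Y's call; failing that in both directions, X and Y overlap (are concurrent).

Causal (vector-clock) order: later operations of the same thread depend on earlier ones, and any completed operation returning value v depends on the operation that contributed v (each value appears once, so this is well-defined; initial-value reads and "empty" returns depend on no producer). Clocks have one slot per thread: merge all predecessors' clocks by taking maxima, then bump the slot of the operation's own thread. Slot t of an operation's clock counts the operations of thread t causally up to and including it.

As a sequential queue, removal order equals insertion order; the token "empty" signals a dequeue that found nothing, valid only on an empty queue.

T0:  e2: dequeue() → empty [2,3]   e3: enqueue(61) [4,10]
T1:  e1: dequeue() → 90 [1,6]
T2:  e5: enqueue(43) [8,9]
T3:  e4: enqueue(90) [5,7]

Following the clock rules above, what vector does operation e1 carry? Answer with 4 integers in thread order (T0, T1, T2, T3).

(0, 1, 0, 1)

e4, invoked 5, has no incoming edges; only T3's bump applies → (0, 0, 0, 1)
e5, invoked 8, has no incoming edges; only T2's bump applies → (0, 0, 1, 0)
e2, invoked 2, has no incoming edges; only T0's bump applies → (1, 0, 0, 0)
e1 (invocation 1): componentwise max over VC(e4)=(0, 0, 0, 1), +1 at T1, giving (0, 1, 0, 1)
e3 (invocation 4): componentwise max over VC(e2)=(1, 0, 0, 0), +1 at T0, giving (2, 0, 0, 0)
target: VC(e1) = (0, 1, 0, 1)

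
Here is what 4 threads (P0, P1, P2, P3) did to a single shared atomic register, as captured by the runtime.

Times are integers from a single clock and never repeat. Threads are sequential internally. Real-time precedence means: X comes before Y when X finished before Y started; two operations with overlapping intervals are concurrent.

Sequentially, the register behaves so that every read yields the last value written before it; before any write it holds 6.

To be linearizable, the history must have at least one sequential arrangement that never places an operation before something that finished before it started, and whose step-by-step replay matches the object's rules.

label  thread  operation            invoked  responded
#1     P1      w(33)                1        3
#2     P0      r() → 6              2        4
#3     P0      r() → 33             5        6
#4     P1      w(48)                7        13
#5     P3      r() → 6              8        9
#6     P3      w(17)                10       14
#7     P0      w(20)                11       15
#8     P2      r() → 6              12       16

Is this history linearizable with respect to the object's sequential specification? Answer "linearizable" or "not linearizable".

not linearizable

already the first 9 events (up to #5's response at time 9) admit no linearization; the first 8 still do
every one of the 2 real-time-consistent orders over 4 completed atomic register ops fails the sequential spec
completion choices over the 1 pending operation (#4) were checked; none helps
take #1, #2, #3, #5 (pending dropped): step 2 already fails, because #2 r() → 6 cannot occur there
take #2, #1, #3, #5 (pending dropped): step 4 already fails, because #5 r() → 6 cannot occur there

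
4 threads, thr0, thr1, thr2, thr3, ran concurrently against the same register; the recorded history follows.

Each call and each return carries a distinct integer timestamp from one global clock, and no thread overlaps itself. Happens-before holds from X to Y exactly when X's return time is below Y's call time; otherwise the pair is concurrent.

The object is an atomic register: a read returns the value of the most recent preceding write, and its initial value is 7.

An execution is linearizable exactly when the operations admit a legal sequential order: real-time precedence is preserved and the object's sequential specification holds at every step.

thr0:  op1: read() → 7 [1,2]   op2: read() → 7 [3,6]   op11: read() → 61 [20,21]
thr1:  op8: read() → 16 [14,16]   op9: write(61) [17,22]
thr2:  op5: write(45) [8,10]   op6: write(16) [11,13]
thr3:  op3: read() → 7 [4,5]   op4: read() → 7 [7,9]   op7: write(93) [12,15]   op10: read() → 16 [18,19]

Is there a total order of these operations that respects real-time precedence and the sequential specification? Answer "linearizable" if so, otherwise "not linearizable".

linearizable

one valid linearization: op1, op2, op3, op4, op5, op7, op6, op8, op10, op9, op11
after step 1 (op1 read() → 7): value 7
after step 2 (op2 read() → 7): value 7
after step 3 (op3 read() → 7): value 7
after step 4 (op4 read() → 7): value 7
after step 5 (op5 write(45)): value 45
after step 6 (op7 write(93)): value 93
after step 7 (op6 write(16)): value 16
after step 8 (op8 read() → 16): value 16
after step 9 (op10 read() → 16): value 16
after step 10 (op9 write(61)): value 61
after step 11 (op11 read() → 61): value 61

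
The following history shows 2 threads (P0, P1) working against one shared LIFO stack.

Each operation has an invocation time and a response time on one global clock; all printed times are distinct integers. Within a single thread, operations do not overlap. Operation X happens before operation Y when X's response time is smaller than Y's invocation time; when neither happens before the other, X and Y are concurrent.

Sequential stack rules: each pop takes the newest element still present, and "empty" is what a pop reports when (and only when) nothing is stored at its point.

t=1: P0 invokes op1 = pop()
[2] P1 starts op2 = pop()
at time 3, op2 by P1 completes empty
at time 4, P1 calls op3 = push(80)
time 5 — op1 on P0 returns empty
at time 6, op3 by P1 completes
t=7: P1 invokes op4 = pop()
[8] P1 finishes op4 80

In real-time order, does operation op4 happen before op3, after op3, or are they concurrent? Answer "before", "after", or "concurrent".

op4 spans [7,8], op3 spans [4,6]
resp(op3)=6 < inv(op4)=7

after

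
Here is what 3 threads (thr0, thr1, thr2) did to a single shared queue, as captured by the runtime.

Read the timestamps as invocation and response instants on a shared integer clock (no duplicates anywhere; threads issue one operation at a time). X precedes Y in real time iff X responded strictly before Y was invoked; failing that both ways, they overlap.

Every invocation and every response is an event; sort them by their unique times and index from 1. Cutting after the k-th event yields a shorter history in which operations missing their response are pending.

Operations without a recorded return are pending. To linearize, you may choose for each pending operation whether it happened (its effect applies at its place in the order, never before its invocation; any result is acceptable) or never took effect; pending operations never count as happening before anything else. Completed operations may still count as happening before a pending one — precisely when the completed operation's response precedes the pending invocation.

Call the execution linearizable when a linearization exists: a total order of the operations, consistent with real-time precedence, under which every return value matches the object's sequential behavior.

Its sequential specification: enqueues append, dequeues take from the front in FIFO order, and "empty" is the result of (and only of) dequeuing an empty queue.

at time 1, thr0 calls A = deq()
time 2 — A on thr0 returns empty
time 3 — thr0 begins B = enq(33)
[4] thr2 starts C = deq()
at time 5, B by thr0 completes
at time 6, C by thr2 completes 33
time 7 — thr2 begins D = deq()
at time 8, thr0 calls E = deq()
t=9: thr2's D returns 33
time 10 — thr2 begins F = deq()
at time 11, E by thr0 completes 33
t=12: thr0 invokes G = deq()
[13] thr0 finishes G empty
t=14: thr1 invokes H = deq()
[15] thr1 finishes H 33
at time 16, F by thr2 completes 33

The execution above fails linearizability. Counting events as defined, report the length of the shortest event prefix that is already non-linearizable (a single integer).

9

events 1..8 are still linearizable — one witness is A, B, C:
step 1: A deq() → empty — queue <>
step 2: B enq(33) — queue <33>
step 3: C deq() → 33 — queue <>
adding event 9 (D responds at 9) leaves no legal real-time order
include/drop combinations of the 1 pending operation (E) were all tried; none helps
take A, B, C, D (pending dropped): step 4 already fails, because D deq() → 33 cannot occur there
take A, C, B, D (pending dropped): step 2 already fails, because C deq() → 33 cannot occur there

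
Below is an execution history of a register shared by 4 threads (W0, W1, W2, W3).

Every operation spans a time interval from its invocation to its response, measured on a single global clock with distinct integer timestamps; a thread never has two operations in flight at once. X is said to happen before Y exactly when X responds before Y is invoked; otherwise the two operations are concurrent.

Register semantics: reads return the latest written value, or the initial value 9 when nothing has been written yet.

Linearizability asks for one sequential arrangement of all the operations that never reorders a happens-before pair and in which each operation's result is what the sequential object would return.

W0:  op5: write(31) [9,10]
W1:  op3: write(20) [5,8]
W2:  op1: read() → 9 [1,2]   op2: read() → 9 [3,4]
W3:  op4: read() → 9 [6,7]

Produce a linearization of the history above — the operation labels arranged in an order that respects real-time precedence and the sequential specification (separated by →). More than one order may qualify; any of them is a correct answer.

step 1: op1 read() → 9 — value 9
step 2: op2 read() → 9 — value 9
step 3: op4 read() → 9 — value 9
step 4: op3 write(20) — value 20
step 5: op5 write(31) — value 31

op1 → op2 → op4 → op3 → op5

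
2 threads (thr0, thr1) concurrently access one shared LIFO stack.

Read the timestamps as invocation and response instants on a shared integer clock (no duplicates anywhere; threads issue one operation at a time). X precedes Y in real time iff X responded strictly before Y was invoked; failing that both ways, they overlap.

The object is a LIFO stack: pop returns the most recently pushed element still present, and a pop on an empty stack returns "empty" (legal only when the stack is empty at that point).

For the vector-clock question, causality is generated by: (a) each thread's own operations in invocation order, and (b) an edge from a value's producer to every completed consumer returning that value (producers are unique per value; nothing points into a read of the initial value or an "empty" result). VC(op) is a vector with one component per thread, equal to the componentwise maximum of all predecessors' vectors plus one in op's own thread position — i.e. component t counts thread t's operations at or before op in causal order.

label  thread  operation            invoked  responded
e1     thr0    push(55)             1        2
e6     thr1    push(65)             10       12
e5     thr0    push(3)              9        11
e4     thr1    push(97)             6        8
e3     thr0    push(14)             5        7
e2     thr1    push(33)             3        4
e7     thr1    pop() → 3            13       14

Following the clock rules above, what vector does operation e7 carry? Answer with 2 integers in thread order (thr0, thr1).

(3, 4)

e2 (invocation 3): nothing precedes it; thr1's component alone gives (0, 1)
e1 (invocation 1): nothing precedes it; thr0's component alone gives (1, 0)
e4, invoked 6, takes VC(e2)=(0, 1) under max, adds 1 for thr1 → (0, 2)
e3, invoked 5, takes VC(e1)=(1, 0) under max, adds 1 for thr0 → (2, 0)
e6, invoked 10, takes VC(e4)=(0, 2) under max, adds 1 for thr1 → (0, 3)
e5, invoked 9, takes VC(e3)=(2, 0) under max, adds 1 for thr0 → (3, 0)
e7, invoked 13, takes VC(e5)=(3, 0), VC(e6)=(0, 3) under max, adds 1 for thr1 → (3, 4)
target: VC(e7) = (3, 4)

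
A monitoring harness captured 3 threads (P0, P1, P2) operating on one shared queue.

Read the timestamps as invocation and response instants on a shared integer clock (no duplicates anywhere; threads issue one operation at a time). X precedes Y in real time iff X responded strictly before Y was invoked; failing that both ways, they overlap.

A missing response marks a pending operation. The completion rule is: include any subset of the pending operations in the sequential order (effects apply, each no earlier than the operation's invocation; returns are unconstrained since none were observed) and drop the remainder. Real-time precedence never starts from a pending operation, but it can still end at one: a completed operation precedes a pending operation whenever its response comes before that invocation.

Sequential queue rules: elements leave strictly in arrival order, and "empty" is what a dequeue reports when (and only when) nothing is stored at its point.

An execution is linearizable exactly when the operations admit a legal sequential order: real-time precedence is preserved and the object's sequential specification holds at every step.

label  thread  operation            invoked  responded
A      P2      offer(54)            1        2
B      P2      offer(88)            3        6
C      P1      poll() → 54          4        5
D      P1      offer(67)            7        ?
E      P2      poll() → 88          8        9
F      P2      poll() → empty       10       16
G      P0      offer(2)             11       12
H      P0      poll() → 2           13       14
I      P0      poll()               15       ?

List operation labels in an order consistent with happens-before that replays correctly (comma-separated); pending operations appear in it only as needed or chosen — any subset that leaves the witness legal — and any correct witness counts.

1. A offer(54), leaving queue <54>
2. B offer(88), leaving queue <54,88>
3. C poll() → 54, leaving queue <88>
4. E poll() → 88, leaving queue <>
5. F poll() → empty, leaving queue <>
6. G offer(2), leaving queue <2>
7. D offer(67) (pending, included), leaving queue <2,67>
8. H poll() → 2, leaving queue <67>

A, B, C, E, F, G, D, H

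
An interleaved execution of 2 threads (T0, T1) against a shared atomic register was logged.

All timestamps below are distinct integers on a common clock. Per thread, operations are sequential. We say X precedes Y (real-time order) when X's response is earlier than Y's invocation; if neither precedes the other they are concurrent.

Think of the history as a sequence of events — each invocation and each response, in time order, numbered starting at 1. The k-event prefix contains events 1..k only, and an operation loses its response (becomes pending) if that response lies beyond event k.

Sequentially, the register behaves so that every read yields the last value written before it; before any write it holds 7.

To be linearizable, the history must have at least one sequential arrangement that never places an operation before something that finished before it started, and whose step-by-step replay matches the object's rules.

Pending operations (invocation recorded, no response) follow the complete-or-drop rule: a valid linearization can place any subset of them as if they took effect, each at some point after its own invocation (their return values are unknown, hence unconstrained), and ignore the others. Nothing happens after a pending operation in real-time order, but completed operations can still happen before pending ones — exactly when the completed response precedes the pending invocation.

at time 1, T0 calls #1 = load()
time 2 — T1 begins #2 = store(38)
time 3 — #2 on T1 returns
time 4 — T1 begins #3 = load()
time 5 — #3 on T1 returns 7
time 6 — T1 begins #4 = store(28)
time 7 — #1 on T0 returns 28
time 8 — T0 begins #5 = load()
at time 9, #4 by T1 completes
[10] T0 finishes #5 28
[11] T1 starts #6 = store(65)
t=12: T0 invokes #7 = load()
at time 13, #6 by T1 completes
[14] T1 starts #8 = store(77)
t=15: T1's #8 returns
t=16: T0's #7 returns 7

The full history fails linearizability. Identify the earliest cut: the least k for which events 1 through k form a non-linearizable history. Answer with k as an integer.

a valid linearization of events 1..4 exists, for instance #1, #2:
1. #1 load() (pending, included), leaving value 7
2. #2 store(38), leaving value 38
at event 5 (#3's time-5 response) nothing linearizes any more
no completion choice of the 1 pending operation (#1) rescues it — every subset was tried
take #2, #3 (pending dropped): step 2 already fails, because #3 load() → 7 cannot occur there

5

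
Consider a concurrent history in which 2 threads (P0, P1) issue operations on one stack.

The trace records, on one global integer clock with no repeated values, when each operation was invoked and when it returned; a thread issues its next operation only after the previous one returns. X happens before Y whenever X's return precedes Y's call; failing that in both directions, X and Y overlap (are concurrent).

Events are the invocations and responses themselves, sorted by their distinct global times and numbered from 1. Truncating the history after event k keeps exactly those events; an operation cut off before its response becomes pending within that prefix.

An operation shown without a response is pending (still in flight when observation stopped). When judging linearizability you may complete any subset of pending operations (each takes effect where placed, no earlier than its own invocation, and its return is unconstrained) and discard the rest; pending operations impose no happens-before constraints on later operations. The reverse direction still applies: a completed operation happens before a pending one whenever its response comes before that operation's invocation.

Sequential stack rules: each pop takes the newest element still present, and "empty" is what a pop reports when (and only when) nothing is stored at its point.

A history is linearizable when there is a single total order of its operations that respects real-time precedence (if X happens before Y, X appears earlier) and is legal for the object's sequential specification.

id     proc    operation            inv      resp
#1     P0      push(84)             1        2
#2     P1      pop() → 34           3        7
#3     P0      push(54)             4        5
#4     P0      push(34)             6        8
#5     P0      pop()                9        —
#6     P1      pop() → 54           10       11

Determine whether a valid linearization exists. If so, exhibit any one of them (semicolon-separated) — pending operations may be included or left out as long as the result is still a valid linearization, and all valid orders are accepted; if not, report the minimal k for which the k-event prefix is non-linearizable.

1. #1 push(84), leaving stack <84>
2. #3 push(54), leaving stack <84,54>
3. #4 push(34), leaving stack <84,54,34>
4. #2 pop() → 34, leaving stack <84,54>
5. #6 pop() → 54, leaving stack <84>

linearizable — witness: #1; #3; #4; #2; #6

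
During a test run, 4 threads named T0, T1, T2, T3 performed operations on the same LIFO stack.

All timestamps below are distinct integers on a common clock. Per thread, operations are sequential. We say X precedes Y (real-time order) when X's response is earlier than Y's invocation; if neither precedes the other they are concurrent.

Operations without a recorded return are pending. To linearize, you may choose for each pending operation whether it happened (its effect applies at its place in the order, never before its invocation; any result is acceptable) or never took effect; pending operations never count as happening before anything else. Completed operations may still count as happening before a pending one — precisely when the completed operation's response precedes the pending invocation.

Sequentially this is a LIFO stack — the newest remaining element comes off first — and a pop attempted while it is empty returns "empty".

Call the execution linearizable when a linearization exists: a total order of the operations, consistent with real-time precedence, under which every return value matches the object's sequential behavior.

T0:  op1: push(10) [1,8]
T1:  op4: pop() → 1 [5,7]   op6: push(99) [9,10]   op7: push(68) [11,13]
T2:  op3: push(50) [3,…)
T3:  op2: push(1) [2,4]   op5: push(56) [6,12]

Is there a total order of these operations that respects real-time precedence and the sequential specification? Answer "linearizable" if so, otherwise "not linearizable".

linearizable

witness order: op1, op2, op4, op3, op5, op6, op7
after step 1 (op1 push(10)): stack <10>
after step 2 (op2 push(1)): stack <10,1>
after step 3 (op4 pop() → 1): stack <10>
after step 4 (op3 push(50) (pending, included)): stack <10,50>
after step 5 (op5 push(56)): stack <10,50,56>
after step 6 (op6 push(99)): stack <10,50,56,99>
after step 7 (op7 push(68)): stack <10,50,56,99,68>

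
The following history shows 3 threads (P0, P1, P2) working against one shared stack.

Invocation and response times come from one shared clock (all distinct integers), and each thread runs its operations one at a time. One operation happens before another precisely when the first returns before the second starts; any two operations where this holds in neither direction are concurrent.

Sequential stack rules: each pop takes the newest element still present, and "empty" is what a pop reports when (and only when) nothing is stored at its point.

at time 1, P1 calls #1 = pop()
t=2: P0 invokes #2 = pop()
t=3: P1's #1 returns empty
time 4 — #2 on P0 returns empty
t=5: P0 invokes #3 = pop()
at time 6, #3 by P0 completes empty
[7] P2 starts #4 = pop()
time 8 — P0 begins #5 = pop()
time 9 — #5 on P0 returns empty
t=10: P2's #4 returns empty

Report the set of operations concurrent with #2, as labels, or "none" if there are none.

#1

#2 spans [2,4]; an op avoiding the whole window 2..4 is ordered, any other is concurrent
#1 [1,3]: concurrent
#3 [5,6]: after
#4 [7,10]: after
#5 [8,9]: after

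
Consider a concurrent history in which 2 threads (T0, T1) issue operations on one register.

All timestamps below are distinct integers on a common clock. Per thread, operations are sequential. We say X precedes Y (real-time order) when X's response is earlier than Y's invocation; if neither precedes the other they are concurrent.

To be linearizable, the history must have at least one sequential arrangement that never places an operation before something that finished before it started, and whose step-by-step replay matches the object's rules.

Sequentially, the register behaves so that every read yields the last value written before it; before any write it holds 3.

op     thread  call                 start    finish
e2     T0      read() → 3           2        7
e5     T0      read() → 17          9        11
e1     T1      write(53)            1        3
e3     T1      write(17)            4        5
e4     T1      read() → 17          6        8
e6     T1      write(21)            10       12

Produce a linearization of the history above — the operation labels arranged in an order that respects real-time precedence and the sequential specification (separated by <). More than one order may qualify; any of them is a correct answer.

step 1: e2 read() → 3 — value 3
step 2: e1 write(53) — value 53
step 3: e3 write(17) — value 17
step 4: e4 read() → 17 — value 17
step 5: e5 read() → 17 — value 17
step 6: e6 write(21) — value 21

e2 < e1 < e3 < e4 < e5 < e6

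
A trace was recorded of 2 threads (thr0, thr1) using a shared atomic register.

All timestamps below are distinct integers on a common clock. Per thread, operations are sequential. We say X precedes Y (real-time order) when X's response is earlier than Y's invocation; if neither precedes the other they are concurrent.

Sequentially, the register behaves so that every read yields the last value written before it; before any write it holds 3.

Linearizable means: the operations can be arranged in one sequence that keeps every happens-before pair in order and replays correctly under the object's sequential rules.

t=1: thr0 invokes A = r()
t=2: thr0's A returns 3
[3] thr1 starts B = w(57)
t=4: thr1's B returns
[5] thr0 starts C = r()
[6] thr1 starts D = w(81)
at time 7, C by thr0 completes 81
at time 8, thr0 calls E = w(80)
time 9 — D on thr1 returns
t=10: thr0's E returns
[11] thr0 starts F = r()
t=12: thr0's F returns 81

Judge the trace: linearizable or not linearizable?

not linearizable

prefix check: 1..11 passes, 1..12 fails once F's time-12 response joins
every one of the 3 real-time-consistent orders over 6 completed atomic register ops fails the sequential spec
take A, B, C, D, E, F: step 3 already fails, because C r() → 81 cannot occur there
take A, B, C, E, D, F: step 3 already fails, because C r() → 81 cannot occur there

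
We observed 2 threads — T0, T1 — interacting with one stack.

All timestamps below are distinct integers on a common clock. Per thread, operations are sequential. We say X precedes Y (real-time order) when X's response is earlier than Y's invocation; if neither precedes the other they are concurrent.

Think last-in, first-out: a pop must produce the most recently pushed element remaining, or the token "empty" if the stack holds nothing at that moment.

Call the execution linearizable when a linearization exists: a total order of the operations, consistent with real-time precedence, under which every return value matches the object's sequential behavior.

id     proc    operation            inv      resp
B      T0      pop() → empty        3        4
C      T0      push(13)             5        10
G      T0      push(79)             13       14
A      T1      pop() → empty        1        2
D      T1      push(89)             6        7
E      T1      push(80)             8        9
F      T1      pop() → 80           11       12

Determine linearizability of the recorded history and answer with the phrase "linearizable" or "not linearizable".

linearizable

a witness: A, B, C, D, E, F, G
after step 1 (A pop() → empty): stack <>
after step 2 (B pop() → empty): stack <>
after step 3 (C push(13)): stack <13>
after step 4 (D push(89)): stack <13,89>
after step 5 (E push(80)): stack <13,89,80>
after step 6 (F pop() → 80): stack <13,89>
after step 7 (G push(79)): stack <13,89,79>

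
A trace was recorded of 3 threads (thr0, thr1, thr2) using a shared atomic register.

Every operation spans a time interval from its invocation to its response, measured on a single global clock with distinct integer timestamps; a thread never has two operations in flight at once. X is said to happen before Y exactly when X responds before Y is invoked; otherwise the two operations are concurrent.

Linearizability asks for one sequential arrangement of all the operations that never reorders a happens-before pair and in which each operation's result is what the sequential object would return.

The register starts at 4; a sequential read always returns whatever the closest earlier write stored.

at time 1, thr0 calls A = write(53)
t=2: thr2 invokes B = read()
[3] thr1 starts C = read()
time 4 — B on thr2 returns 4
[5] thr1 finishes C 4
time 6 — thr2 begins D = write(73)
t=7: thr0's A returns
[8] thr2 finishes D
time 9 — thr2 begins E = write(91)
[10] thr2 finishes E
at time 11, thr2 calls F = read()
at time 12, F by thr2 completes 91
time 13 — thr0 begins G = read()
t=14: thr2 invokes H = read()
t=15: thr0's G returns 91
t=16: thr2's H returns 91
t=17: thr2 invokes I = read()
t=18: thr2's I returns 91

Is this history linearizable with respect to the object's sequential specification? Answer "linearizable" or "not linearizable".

witness order: B, C, A, D, E, F, G, H, I
step 1: B read() → 4 — value 4
step 2: C read() → 4 — value 4
step 3: A write(53) — value 53
step 4: D write(73) — value 73
step 5: E write(91) — value 91
step 6: F read() → 91 — value 91
step 7: G read() → 91 — value 91
step 8: H read() → 91 — value 91
step 9: I read() → 91 — value 91

linearizable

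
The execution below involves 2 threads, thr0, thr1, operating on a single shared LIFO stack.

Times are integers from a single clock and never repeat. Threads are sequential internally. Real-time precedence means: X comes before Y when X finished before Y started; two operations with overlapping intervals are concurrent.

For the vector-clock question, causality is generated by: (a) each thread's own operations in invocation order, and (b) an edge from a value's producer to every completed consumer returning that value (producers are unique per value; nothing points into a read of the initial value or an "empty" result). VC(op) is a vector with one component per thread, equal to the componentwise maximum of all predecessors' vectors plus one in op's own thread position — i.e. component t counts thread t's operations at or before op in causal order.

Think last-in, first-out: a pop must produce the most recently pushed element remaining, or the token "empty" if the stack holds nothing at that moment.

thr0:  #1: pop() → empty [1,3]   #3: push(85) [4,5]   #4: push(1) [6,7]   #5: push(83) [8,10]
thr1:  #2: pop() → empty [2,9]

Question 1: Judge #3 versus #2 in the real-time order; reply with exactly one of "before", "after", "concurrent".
#3 spans [4,5], #2 spans [2,9]
the intervals overlap in both directions

concurrent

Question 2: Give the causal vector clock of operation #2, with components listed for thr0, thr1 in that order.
#2, invoked 2, has no incoming edges; only thr1's bump applies → (0, 1)
#1, invoked 1, has no incoming edges; only thr0's bump applies → (1, 0)
#3, invoked 4, takes VC(#1)=(1, 0) under max, adds 1 for thr0 → (2, 0)
#4, invoked 6, takes VC(#3)=(2, 0) under max, adds 1 for thr0 → (3, 0)
#5, invoked 8, takes VC(#4)=(3, 0) under max, adds 1 for thr0 → (4, 0)
target: VC(#2) = (0, 1)

(0, 1)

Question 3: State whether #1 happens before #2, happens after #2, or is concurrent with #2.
#1 spans [1,3], #2 spans [2,9]
the intervals overlap in both directions

concurrent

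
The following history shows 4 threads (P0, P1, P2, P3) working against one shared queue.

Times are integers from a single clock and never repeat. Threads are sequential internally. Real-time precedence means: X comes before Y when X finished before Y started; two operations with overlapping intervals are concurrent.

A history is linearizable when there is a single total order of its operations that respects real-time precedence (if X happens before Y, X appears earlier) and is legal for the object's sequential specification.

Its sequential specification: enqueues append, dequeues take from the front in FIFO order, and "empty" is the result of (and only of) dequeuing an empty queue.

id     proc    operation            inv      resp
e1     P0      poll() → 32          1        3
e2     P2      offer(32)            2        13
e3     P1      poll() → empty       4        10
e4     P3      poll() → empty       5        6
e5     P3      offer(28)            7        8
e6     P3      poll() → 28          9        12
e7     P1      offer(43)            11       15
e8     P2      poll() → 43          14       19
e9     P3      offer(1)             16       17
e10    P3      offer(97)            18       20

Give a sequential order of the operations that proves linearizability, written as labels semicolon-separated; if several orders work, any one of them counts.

e2; e1; e3; e4; e5; e6; e7; e8; e9; e10

after step 1 (e2 offer(32)): queue <32>
after step 2 (e1 poll() → 32): queue <>
after step 3 (e3 poll() → empty): queue <>
after step 4 (e4 poll() → empty): queue <>
after step 5 (e5 offer(28)): queue <28>
after step 6 (e6 poll() → 28): queue <>
after step 7 (e7 offer(43)): queue <43>
after step 8 (e8 poll() → 43): queue <>
after step 9 (e9 offer(1)): queue <1>
after step 10 (e10 offer(97)): queue <1,97>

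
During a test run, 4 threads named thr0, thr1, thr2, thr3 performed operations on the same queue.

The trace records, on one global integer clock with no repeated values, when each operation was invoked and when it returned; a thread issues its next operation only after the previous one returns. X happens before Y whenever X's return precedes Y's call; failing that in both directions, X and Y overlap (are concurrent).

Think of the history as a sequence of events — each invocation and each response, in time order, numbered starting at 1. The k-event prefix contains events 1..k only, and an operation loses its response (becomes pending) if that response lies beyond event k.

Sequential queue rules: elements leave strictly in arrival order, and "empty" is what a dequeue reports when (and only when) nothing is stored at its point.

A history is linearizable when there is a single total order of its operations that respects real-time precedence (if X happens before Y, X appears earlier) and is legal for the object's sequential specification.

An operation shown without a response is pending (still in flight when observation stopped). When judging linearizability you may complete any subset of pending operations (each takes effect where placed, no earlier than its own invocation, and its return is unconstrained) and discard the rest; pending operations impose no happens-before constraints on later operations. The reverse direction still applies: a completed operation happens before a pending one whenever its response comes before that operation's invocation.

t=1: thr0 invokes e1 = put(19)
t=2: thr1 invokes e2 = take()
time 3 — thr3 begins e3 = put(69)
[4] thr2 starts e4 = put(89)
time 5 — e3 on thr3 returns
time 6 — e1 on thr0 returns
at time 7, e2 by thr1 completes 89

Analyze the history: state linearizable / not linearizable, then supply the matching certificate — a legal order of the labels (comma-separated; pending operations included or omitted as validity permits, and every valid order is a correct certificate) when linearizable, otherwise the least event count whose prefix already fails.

linearizable — witness: e4, e1, e2, e3

after step 1 (e4 put(89) (pending, included)): queue <89>
after step 2 (e1 put(19)): queue <89,19>
after step 3 (e2 take() → 89): queue <19>
after step 4 (e3 put(69)): queue <19,69>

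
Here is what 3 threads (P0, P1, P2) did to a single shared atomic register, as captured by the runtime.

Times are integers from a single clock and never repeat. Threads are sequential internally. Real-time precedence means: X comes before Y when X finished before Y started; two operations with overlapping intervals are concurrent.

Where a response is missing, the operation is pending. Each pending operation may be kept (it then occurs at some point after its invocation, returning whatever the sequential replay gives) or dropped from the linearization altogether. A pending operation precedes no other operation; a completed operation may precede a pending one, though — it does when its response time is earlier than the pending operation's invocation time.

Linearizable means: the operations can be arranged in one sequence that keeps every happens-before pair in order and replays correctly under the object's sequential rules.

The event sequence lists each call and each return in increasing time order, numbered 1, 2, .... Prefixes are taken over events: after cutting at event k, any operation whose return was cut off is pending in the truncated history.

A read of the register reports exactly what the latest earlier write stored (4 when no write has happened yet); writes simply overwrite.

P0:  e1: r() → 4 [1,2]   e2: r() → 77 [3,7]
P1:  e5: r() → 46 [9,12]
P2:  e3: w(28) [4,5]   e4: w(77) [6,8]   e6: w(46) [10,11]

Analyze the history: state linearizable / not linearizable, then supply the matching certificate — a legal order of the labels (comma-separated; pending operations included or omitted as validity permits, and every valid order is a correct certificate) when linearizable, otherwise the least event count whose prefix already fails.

linearizable — witness: e1, e3, e4, e2, e6, e5

after step 1 (e1 r() → 4): value 4
after step 2 (e3 w(28)): value 28
after step 3 (e4 w(77)): value 77
after step 4 (e2 r() → 77): value 77
after step 5 (e6 w(46)): value 46
after step 6 (e5 r() → 46): value 46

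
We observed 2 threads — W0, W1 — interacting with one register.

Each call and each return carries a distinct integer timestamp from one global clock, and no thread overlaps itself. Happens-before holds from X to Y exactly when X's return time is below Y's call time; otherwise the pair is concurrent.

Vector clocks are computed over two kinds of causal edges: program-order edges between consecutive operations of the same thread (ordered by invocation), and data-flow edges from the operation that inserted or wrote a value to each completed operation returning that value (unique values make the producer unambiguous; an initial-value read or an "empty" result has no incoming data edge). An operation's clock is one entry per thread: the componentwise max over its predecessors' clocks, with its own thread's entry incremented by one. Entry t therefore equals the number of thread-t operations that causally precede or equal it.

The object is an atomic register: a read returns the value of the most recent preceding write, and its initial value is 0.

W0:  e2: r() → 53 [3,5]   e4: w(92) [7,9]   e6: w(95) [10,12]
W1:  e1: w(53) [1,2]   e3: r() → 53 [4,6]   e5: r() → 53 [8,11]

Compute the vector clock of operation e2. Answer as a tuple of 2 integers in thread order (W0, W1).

(1, 1)

no predecessors for e1 (invoked 1): W1 increments from zero → (0, 1)
merge at e3 (invoked 4): VC(e1)=(0, 1), own-thread bump on W1 → (0, 2)
merge at e2 (invoked 3): VC(e1)=(0, 1), own-thread bump on W0 → (1, 1)
merge at e5 (invoked 8): VC(e1)=(0, 1), VC(e3)=(0, 2), own-thread bump on W1 → (0, 3)
merge at e4 (invoked 7): VC(e2)=(1, 1), own-thread bump on W0 → (2, 1)
merge at e6 (invoked 10): VC(e4)=(2, 1), own-thread bump on W0 → (3, 1)
target: VC(e2) = (1, 1)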